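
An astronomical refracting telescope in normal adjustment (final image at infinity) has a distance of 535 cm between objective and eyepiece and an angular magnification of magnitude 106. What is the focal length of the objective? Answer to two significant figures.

530 cm

In normal adjustment the tube length equals f_obj + f_eye and |M| = f_obj/f_eye.
So f_obj = 106 f_eye and 106 f_eye + f_eye = 535 cm, giving f_eye = 535/107 = 5.000 cm and f_obj = 530.000 cm.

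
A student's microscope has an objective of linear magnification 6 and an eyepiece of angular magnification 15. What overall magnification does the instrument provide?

The overall magnification of a compound microscope is the product of the objective and eyepiece magnifications:
M = M_obj x M_eye = 6 x 15 = 90.

90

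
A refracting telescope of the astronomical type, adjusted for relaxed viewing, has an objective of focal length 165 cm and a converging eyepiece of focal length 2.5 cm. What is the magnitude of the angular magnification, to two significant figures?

|M| = f_obj/|f_eye| = 165/2.5 = 66.000.

66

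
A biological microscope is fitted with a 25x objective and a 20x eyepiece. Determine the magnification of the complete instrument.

The overall magnification of a compound microscope is the product of the objective and eyepiece magnifications:
M = M_obj x M_eye = 25 x 20 = 500.

500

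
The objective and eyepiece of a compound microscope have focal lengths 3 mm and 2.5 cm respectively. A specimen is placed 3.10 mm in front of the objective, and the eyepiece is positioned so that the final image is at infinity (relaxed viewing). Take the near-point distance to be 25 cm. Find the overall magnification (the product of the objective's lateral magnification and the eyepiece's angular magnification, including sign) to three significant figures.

Convert to cm: f_obj = 3 mm = 0.3 cm; d_o = 3.10 mm = 0.31 cm.
Objective: 1/d_i = 1/f_obj - 1/d_o = 1/0.3 - 1/0.31 = 0.10753 cm^-1, so d_i = 9.300 cm.
m_obj = -d_i/d_o = -9.300/0.31 = -30.000.
Eyepiece angular magnification (image at infinity): M_eye = D/f_e = 25/2.5 = 10.000.
Overall M = m_obj x M_eye = (-30.000)(10.000) = -300.00.

-300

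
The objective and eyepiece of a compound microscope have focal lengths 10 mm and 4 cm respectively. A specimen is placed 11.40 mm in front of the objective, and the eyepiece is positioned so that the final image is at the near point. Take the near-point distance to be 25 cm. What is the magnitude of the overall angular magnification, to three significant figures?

Convert to cm: f_obj = 10 mm = 1 cm; d_o = 11.40 mm = 1.14 cm.
Objective: 1/d_i = 1/f_obj - 1/d_o = 1/1 - 1/1.14 = 0.12281 cm^-1, so d_i = 8.143 cm.
m_obj = -d_i/d_o = -8.143/1.14 = -7.143.
Eyepiece angular magnification (image at near point): M_eye = 1 + D/f_e = 1 + 25/4 = 7.250.
Overall M = m_obj x M_eye = (-7.143)(7.250) = -51.79.
|M| = 51.79.

51.8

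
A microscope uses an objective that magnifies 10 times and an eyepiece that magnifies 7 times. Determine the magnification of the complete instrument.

70

The overall magnification of a compound microscope is the product of the objective and eyepiece magnifications:
M = M_obj x M_eye = 10 x 7 = 70.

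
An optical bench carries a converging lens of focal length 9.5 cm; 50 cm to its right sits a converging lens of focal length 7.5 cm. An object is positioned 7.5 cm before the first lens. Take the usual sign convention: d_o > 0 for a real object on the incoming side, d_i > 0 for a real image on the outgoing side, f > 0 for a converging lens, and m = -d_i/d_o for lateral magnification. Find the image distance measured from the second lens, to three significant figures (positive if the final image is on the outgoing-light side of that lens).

First lens: d_i1 = 1/(1/9.5 - 1/7.5) = -35.625 cm.
The intermediate image is virtual, 35.625 cm to the left of lens 1, so d_o2 = L - d_i1 = 50 - (-35.625) = 85.625 cm.
Second lens: d_i2 = 1/(1/7.5 - 1/(85.625)) = 8.220 cm.

8.22 cm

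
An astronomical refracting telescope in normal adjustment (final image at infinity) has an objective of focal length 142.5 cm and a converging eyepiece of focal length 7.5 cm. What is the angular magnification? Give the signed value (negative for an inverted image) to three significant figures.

-19.0

M = -f_obj/f_eye = -142.5/(7.5) = -19.000.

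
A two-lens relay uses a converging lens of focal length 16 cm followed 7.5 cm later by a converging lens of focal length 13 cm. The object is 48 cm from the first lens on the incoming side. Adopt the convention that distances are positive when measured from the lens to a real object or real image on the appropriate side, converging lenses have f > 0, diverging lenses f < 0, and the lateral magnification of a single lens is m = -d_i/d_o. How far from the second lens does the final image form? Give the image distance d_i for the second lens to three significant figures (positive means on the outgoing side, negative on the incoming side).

7.27 cm

First lens: d_i1 = 1/(1/16 - 1/48) = 24.000 cm.
Since 24.000 cm > 7.5 cm, the first image lies past the second lens and serves as a virtual object: d_o2 = L - d_i1 = -16.500 cm.
Second lens: d_i2 = 1/(1/13 - 1/(-16.500)) = 7.271 cm.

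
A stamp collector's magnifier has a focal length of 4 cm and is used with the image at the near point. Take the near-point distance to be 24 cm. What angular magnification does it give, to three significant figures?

M = 1 + D/f = 1 + 24/4 = 7.000.

7.00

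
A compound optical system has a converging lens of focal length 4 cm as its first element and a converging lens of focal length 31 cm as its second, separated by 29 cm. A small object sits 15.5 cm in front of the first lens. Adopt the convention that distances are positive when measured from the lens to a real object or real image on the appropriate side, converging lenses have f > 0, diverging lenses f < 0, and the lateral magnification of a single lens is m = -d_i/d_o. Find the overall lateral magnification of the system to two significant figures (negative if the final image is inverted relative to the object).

-1.5

Applying the thin-lens equation to the first lens, 1/4 = 1/15.5 + 1/d_i1, which gives d_i1 = 5.391 cm.
Its lateral magnification is m_1 = -d_i1/d_o1 = -(5.391)/15.5 = -0.3478.
The intermediate image is 5.391 cm to the right of lens 1, so d_o2 = L - d_i1 = 29 - 5.391 = 23.609 cm.
Applying the thin-lens equation again with f_2 = 31 cm and d_o2 = 23.609 cm gives d_i2 = -99.018 cm.
m_2 = -(-99.018)/(23.609) = 4.1941.
The system's lateral magnification is m_1 m_2 = (-0.3478)(4.1941) = -1.4588.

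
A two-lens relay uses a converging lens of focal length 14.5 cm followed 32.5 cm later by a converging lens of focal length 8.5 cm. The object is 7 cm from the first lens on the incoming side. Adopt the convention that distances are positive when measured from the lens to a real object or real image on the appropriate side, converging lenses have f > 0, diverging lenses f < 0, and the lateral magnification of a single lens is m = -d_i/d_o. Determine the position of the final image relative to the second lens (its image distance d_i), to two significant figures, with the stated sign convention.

10 cm

Applying the thin-lens equation to the first lens, 1/14.5 = 1/7 + 1/d_i1, which gives d_i1 = -13.533 cm.
With d_i1 < 0 the first image is virtual and lies on the object side; the object distance for lens 2 is d_o2 = 32.5 - (-13.533) = 46.033 cm.
Applying the thin-lens equation again with f_2 = 8.5 cm and d_o2 = 46.033 cm gives d_i2 = 10.425 cm.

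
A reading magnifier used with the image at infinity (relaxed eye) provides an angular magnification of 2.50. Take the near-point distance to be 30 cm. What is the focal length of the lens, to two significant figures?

12 cm

For the image at infinity, M = D/f.
f = D/M = 30/2.5 = 12.000 cm.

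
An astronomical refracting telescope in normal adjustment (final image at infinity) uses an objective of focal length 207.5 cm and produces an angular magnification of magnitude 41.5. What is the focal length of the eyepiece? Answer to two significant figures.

|M| = f_obj/f_eye, so f_eye = f_obj/|M| = 207.5/41.5 = 5.000 cm.

5.0 cm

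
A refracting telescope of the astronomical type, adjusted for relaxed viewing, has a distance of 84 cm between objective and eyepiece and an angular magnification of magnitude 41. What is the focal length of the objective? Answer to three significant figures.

82.0 cm

In normal adjustment the tube length equals f_obj + f_eye and |M| = f_obj/f_eye.
So f_obj = 41 f_eye and 41 f_eye + f_eye = 84 cm, giving f_eye = 84/42 = 2.000 cm and f_obj = 82.000 cm.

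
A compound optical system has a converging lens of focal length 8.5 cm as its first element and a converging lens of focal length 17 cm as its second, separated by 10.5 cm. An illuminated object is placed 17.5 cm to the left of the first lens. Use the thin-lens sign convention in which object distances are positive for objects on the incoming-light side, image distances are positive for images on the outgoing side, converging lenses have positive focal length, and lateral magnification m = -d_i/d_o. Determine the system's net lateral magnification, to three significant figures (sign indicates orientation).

-0.697

Lens 1: 1/d_i1 = 1/f_1 - 1/d_o1 = 1/8.5 - 1/17.5 = 0.06050 cm^-1, so d_i1 = 16.528 cm.
m_1 = -(16.528)/17.5 = -0.9444.
This image would form 16.528 cm past lens 1, i.e. 6.028 cm beyond lens 2, so it is a virtual object for lens 2: d_o2 = 10.5 - 16.528 = -6.028 cm.
Lens 2: 1/d_i2 = 1/f_2 - 1/d_o2 = 1/17 - 1/(-6.028) = 0.22472 cm^-1, so d_i2 = 4.450 cm.
m_2 = -(4.450)/(-6.028) = 0.7382.
Total m = m_1 x m_2 = (-0.9444)(0.7382) = -0.6972.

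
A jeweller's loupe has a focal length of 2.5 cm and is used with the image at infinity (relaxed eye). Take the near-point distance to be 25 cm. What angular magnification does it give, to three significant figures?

M = D/f = 25/2.5 = 10.000.

10.0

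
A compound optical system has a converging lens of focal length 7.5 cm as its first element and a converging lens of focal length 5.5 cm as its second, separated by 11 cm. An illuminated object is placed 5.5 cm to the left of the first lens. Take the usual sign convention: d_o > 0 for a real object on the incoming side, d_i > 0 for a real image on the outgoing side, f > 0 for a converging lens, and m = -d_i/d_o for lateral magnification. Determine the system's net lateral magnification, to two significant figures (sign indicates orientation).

Applying the thin-lens equation to the first lens, 1/7.5 = 1/5.5 + 1/d_i1, which gives d_i1 = -20.625 cm.
Its lateral magnification is m_1 = -d_i1/d_o1 = -(-20.625)/5.5 = 3.7500.
With d_i1 < 0 the first image is virtual and lies on the object side; the object distance for lens 2 is d_o2 = 11 - (-20.625) = 31.625 cm.
Applying the thin-lens equation again with f_2 = 5.5 cm and d_o2 = 31.625 cm gives d_i2 = 6.658 cm.
m_2 = -(6.658)/(31.625) = -0.2105.
Overall magnification: m = m_1 m_2 = -0.7895.

-0.79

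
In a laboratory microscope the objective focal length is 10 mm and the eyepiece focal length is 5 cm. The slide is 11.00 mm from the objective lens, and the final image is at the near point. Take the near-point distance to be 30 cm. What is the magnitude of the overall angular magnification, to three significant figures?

70.0

Convert to cm: f_obj = 10 mm = 1 cm; d_o = 11.00 mm = 1.10 cm.
Objective: 1/d_i = 1/f_obj - 1/d_o = 1/1 - 1/1.10 = 0.09091 cm^-1, so d_i = 11.000 cm.
m_obj = -d_i/d_o = -11.000/1.10 = -10.000.
Eyepiece angular magnification (image at near point): M_eye = 1 + D/f_e = 1 + 30/5 = 7.000.
Overall M = m_obj x M_eye = (-10.000)(7.000) = -70.00.
|M| = 70.00.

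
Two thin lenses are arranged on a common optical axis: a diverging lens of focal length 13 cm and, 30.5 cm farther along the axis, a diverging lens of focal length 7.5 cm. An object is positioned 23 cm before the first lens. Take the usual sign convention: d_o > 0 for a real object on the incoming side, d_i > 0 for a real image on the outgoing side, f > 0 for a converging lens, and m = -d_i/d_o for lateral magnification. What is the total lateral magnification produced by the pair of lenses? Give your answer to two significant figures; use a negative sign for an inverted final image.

Lens 1: 1/d_i1 = 1/f_1 - 1/d_o1 = 1/(-13) - 1/23 = -0.12040 cm^-1, so d_i1 = -8.306 cm.
m_1 = -(-8.306)/23 = 0.3611.
With d_i1 < 0 the first image is virtual and lies on the object side; the object distance for lens 2 is d_o2 = 30.5 - (-8.306) = 38.806 cm.
Lens 2: 1/d_i2 = 1/f_2 - 1/d_o2 = 1/(-7.5) - 1/(38.806) = -0.15910 cm^-1, so d_i2 = -6.285 cm.
m_2 = -(-6.285)/(38.806) = 0.1620.
Total m = m_1 x m_2 = (0.3611)(0.1620) = 0.0585.

0.058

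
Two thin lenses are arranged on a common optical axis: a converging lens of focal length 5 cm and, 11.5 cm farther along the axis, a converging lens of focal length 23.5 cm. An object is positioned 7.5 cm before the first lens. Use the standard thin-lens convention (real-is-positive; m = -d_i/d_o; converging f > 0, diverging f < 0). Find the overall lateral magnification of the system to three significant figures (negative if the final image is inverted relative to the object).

Lens 1: 1/d_i1 = 1/f_1 - 1/d_o1 = 1/5 - 1/7.5 = 0.06667 cm^-1, so d_i1 = 15.000 cm.
m_1 = -(15.000)/7.5 = -2.0000.
This image would form 15.000 cm past lens 1, i.e. 3.500 cm beyond lens 2, so it is a virtual object for lens 2: d_o2 = 11.5 - 15.000 = -3.500 cm.
Lens 2: 1/d_i2 = 1/f_2 - 1/d_o2 = 1/23.5 - 1/(-3.500) = 0.32827 cm^-1, so d_i2 = 3.046 cm.
m_2 = -(3.046)/(-3.500) = 0.8704.
The system's lateral magnification is m_1 m_2 = (-2.0000)(0.8704) = -1.7407.

-1.74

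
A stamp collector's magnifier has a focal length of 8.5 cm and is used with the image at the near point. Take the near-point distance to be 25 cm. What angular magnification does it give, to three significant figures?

M = 1 + D/f = 1 + 25/8.5 = 3.941.

3.94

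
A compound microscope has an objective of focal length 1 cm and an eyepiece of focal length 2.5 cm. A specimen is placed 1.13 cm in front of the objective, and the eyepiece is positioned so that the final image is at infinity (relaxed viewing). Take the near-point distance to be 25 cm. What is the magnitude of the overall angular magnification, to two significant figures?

77

Objective: 1/d_i = 1/f_obj - 1/d_o = 1/1 - 1/1.13 = 0.11504 cm^-1, so d_i = 8.692 cm.
m_obj = -d_i/d_o = -8.692/1.13 = -7.692.
Eyepiece angular magnification (image at infinity): M_eye = D/f_e = 25/2.5 = 10.000.
Overall M = m_obj x M_eye = (-7.692)(10.000) = -76.92.
|M| = 76.92.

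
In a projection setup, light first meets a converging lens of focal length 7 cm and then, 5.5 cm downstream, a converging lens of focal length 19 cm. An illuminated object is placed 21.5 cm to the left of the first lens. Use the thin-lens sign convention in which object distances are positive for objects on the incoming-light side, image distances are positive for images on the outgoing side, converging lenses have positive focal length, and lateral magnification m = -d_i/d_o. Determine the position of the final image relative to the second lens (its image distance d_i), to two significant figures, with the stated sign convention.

First lens: d_i1 = 1/(1/7 - 1/21.5) = 10.379 cm.
Since 10.379 cm > 5.5 cm, the first image lies past the second lens and serves as a virtual object: d_o2 = L - d_i1 = -4.879 cm.
Second lens: d_i2 = 1/(1/19 - 1/(-4.879)) = 3.882 cm.

3.9 cm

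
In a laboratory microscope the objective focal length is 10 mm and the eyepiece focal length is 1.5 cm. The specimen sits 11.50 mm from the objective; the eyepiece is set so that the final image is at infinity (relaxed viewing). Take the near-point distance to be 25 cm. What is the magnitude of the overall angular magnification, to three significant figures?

111

Convert to cm: f_obj = 10 mm = 1 cm; d_o = 11.50 mm = 1.15 cm.
Objective: 1/d_i = 1/f_obj - 1/d_o = 1/1 - 1/1.15 = 0.13043 cm^-1, so d_i = 7.667 cm.
m_obj = -d_i/d_o = -7.667/1.15 = -6.667.
Eyepiece angular magnification (image at infinity): M_eye = D/f_e = 25/1.5 = 16.667.
Overall M = m_obj x M_eye = (-6.667)(16.667) = -111.11.
|M| = 111.11.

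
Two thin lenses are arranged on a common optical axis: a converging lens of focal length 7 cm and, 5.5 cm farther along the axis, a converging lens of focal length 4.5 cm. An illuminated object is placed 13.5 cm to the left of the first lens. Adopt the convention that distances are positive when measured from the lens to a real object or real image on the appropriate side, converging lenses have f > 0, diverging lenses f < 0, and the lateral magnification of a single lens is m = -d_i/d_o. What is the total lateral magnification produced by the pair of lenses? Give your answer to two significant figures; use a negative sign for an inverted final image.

-0.36

Applying the thin-lens equation to the first lens, 1/7 = 1/13.5 + 1/d_i1, which gives d_i1 = 14.538 cm.
Its lateral magnification is m_1 = -d_i1/d_o1 = -(14.538)/13.5 = -1.0769.
This image would form 14.538 cm past lens 1, i.e. 9.038 cm beyond lens 2, so it is a virtual object for lens 2: d_o2 = 5.5 - 14.538 = -9.038 cm.
Applying the thin-lens equation again with f_2 = 4.5 cm and d_o2 = -9.038 cm gives d_i2 = 3.004 cm.
m_2 = -(3.004)/(-9.038) = 0.3324.
The system's lateral magnification is m_1 m_2 = (-1.0769)(0.3324) = -0.3580.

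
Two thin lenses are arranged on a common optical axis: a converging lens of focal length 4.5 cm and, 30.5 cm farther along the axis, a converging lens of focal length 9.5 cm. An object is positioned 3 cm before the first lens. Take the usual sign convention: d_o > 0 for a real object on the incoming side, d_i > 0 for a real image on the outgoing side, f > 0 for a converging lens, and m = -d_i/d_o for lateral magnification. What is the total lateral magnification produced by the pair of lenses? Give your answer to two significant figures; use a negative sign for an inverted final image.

Lens 1: 1/d_i1 = 1/f_1 - 1/d_o1 = 1/4.5 - 1/3 = -0.11111 cm^-1, so d_i1 = -9.000 cm.
m_1 = -(-9.000)/3 = 3.0000.
With d_i1 < 0 the first image is virtual and lies on the object side; the object distance for lens 2 is d_o2 = 30.5 - (-9.000) = 39.500 cm.
Lens 2: 1/d_i2 = 1/f_2 - 1/d_o2 = 1/9.5 - 1/(39.500) = 0.07995 cm^-1, so d_i2 = 12.508 cm.
m_2 = -(12.508)/(39.500) = -0.3167.
Total m = m_1 x m_2 = (3.0000)(-0.3167) = -0.9500.

-0.95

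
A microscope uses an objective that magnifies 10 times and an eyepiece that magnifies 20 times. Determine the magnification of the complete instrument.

200

The overall magnification of a compound microscope is the product of the objective and eyepiece magnifications:
M = M_obj x M_eye = 10 x 20 = 200.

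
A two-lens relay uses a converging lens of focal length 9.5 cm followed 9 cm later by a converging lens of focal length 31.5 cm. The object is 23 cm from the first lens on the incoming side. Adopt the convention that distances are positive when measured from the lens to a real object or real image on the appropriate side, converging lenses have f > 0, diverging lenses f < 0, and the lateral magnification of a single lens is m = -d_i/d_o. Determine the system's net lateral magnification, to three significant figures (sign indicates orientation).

Applying the thin-lens equation to the first lens, 1/9.5 = 1/23 + 1/d_i1, which gives d_i1 = 16.185 cm.
Its lateral magnification is m_1 = -d_i1/d_o1 = -(16.185)/23 = -0.7037.
This image would form 16.185 cm past lens 1, i.e. 7.185 cm beyond lens 2, so it is a virtual object for lens 2: d_o2 = 9 - 16.185 = -7.185 cm.
Applying the thin-lens equation again with f_2 = 31.5 cm and d_o2 = -7.185 cm gives d_i2 = 5.851 cm.
m_2 = -(5.851)/(-7.185) = 0.8143.
Overall magnification: m = m_1 m_2 = -0.5730.

-0.573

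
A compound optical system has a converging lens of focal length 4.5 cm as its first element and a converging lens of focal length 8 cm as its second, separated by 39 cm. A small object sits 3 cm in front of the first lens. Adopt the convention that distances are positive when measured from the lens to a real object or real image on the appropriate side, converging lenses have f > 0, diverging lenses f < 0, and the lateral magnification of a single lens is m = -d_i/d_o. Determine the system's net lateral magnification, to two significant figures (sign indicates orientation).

-0.60

Lens 1: 1/d_i1 = 1/f_1 - 1/d_o1 = 1/4.5 - 1/3 = -0.11111 cm^-1, so d_i1 = -9.000 cm.
m_1 = -(-9.000)/3 = 3.0000.
The intermediate image is virtual, 9.000 cm to the left of lens 1, so d_o2 = L - d_i1 = 39 - (-9.000) = 48.000 cm.
Lens 2: 1/d_i2 = 1/f_2 - 1/d_o2 = 1/8 - 1/(48.000) = 0.10417 cm^-1, so d_i2 = 9.600 cm.
m_2 = -(9.600)/(48.000) = -0.2000.
Overall magnification: m = m_1 m_2 = -0.6000.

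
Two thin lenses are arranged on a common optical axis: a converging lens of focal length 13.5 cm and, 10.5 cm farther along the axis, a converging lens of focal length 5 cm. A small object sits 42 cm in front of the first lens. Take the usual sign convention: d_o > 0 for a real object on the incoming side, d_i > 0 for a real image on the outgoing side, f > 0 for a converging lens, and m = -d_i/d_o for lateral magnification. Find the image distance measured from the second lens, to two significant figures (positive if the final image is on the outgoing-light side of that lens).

Applying the thin-lens equation to the first lens, 1/13.5 = 1/42 + 1/d_i1, which gives d_i1 = 19.895 cm.
This image would form 19.895 cm past lens 1, i.e. 9.395 cm beyond lens 2, so it is a virtual object for lens 2: d_o2 = 10.5 - 19.895 = -9.395 cm.
Applying the thin-lens equation again with f_2 = 5 cm and d_o2 = -9.395 cm gives d_i2 = 3.263 cm.

3.3 cm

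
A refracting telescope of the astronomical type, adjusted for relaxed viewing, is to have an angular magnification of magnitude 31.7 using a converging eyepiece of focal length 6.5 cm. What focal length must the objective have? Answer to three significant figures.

|M| = f_obj/|f_eye|, so f_obj = |M| x |f_eye| = 31.7 x 6.5 = 206.050 cm.

206 cm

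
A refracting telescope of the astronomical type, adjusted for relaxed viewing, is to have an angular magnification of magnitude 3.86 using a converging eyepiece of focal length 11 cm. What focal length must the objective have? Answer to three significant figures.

|M| = f_obj/|f_eye|, so f_obj = |M| x |f_eye| = 3.86 x 11 = 42.460 cm.

42.5 cm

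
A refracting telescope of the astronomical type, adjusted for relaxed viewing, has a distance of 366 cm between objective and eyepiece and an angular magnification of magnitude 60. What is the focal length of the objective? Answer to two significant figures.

In normal adjustment the tube length equals f_obj + f_eye and |M| = f_obj/f_eye.
So f_obj = 60 f_eye and 60 f_eye + f_eye = 366 cm, giving f_eye = 366/61 = 6.000 cm and f_obj = 360.000 cm.

360 cm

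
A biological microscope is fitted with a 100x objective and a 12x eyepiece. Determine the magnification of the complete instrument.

1200

The overall magnification of a compound microscope is the product of the objective and eyepiece magnifications:
M = M_obj x M_eye = 100 x 12 = 1200.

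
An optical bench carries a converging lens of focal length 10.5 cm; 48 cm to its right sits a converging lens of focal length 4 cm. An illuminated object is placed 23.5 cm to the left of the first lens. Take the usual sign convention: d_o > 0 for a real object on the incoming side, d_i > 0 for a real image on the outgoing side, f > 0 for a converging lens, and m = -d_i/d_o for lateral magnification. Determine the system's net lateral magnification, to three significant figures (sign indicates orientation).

Lens 1: 1/d_i1 = 1/f_1 - 1/d_o1 = 1/10.5 - 1/23.5 = 0.05268 cm^-1, so d_i1 = 18.981 cm.
m_1 = -(18.981)/23.5 = -0.8077.
That image sits 29.019 cm in front of the second lens, so d_o2 = 29.019 cm.
Lens 2: 1/d_i2 = 1/f_2 - 1/d_o2 = 1/4 - 1/(29.019) = 0.21554 cm^-1, so d_i2 = 4.640 cm.
m_2 = -(4.640)/(29.019) = -0.1599.
Overall magnification: m = m_1 m_2 = 0.1291.

0.129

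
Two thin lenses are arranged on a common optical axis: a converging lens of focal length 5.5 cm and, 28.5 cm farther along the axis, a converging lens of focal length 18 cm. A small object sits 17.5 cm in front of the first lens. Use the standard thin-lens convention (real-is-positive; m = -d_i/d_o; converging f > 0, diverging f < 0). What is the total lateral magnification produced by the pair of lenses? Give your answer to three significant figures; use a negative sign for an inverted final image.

Applying the thin-lens equation to the first lens, 1/5.5 = 1/17.5 + 1/d_i1, which gives d_i1 = 8.021 cm.
Its lateral magnification is m_1 = -d_i1/d_o1 = -(8.021)/17.5 = -0.4583.
That image sits 20.479 cm in front of the second lens, so d_o2 = 20.479 cm.
Applying the thin-lens equation again with f_2 = 18 cm and d_o2 = 20.479 cm gives d_i2 = 148.689 cm.
m_2 = -(148.689)/(20.479) = -7.2605.
Total m = m_1 x m_2 = (-0.4583)(-7.2605) = 3.3277.

3.33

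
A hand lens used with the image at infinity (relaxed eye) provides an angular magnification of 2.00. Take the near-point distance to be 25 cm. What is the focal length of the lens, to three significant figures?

12.5 cm

For the image at infinity, M = D/f.
f = D/M = 25/2.0 = 12.500 cm.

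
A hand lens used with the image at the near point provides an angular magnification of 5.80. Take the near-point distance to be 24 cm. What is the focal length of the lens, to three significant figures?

For the image at the near point, M = 1 + D/f.
f = D/(M - 1) = 24/(5.8 - 1) = 5.000 cm.

5.00 cm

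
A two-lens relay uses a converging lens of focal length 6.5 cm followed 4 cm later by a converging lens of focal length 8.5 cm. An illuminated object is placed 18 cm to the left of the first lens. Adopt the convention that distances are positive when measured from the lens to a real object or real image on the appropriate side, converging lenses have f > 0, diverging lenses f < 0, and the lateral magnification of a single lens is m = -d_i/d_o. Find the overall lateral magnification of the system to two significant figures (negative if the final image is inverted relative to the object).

Lens 1: 1/d_i1 = 1/f_1 - 1/d_o1 = 1/6.5 - 1/18 = 0.09829 cm^-1, so d_i1 = 10.174 cm.
m_1 = -(10.174)/18 = -0.5652.
This image would form 10.174 cm past lens 1, i.e. 6.174 cm beyond lens 2, so it is a virtual object for lens 2: d_o2 = 4 - 10.174 = -6.174 cm.
Lens 2: 1/d_i2 = 1/f_2 - 1/d_o2 = 1/8.5 - 1/(-6.174) = 0.27962 cm^-1, so d_i2 = 3.576 cm.
m_2 = -(3.576)/(-6.174) = 0.5793.
Overall magnification: m = m_1 m_2 = -0.3274.

-0.33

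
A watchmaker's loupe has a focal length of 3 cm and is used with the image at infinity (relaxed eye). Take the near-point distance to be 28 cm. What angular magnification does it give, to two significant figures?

M = D/f = 28/3 = 9.333.

9.3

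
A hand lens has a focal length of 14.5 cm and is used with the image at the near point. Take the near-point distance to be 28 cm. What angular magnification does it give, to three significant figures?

M = 1 + D/f = 1 + 28/14.5 = 2.931.

2.93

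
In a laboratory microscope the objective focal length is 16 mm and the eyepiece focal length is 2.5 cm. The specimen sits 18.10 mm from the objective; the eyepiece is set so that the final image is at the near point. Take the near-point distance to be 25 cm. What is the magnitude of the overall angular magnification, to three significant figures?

83.8

Convert to cm: f_obj = 16 mm = 1.6 cm; d_o = 18.10 mm = 1.81 cm.
Objective: 1/d_i = 1/f_obj - 1/d_o = 1/1.6 - 1/1.81 = 0.07251 cm^-1, so d_i = 13.790 cm.
m_obj = -d_i/d_o = -13.790/1.81 = -7.619.
Eyepiece angular magnification (image at near point): M_eye = 1 + D/f_e = 1 + 25/2.5 = 11.000.
Overall M = m_obj x M_eye = (-7.619)(11.000) = -83.81.
|M| = 83.81.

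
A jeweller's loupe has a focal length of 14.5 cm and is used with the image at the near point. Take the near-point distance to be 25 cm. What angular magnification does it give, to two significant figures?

2.7

M = 1 + D/f = 1 + 25/14.5 = 2.724.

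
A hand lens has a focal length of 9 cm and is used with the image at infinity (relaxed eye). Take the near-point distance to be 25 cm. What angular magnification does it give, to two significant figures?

2.8

M = D/f = 25/9 = 2.778.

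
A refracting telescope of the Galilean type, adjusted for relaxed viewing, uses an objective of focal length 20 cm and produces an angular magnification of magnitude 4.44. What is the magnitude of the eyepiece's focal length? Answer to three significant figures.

4.50 cm

|M| = f_obj/|f_eye|, so |f_eye| = f_obj/|M| = 20/4.44 = 4.505 cm.
(The eyepiece is diverging, so its signed focal length is -4.505 cm.)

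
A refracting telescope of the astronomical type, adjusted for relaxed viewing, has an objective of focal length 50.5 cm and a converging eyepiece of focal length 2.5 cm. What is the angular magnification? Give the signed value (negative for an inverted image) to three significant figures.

-20.2

M = -f_obj/f_eye = -50.5/(2.5) = -20.200.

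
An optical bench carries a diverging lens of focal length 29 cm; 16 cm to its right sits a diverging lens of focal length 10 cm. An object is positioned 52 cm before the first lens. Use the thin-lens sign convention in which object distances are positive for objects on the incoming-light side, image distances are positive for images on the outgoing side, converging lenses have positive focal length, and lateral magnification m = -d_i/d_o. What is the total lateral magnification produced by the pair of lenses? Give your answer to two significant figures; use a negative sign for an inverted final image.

0.080

Applying the thin-lens equation to the first lens, 1/(-29) = 1/52 + 1/d_i1, which gives d_i1 = -18.617 cm.
Its lateral magnification is m_1 = -d_i1/d_o1 = -(-18.617)/52 = 0.3580.
The intermediate image is virtual, 18.617 cm to the left of lens 1, so d_o2 = L - d_i1 = 16 - (-18.617) = 34.617 cm.
Applying the thin-lens equation again with f_2 = -10 cm and d_o2 = 34.617 cm gives d_i2 = -7.759 cm.
m_2 = -(-7.759)/(34.617) = 0.2241.
Total m = m_1 x m_2 = (0.3580)(0.2241) = 0.0802.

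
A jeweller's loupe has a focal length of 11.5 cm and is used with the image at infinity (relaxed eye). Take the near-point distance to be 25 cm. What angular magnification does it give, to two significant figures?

2.2

M = D/f = 25/11.5 = 2.174.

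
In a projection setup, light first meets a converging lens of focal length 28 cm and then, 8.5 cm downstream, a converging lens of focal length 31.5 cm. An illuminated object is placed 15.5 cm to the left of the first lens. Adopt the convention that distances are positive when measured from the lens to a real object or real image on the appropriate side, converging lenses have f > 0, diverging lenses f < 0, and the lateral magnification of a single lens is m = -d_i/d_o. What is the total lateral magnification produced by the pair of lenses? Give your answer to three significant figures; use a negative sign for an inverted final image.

First lens: d_i1 = 1/(1/28 - 1/15.5) = -34.720 cm.
m_1 = -(-34.720)/15.5 = 2.2400.
The intermediate image is virtual, 34.720 cm to the left of lens 1, so d_o2 = L - d_i1 = 8.5 - (-34.720) = 43.220 cm.
Second lens: d_i2 = 1/(1/31.5 - 1/(43.220)) = 116.163 cm.
m_2 = -(116.163)/(43.220) = -2.6877.
Overall magnification: m = m_1 m_2 = -6.0205.

-6.02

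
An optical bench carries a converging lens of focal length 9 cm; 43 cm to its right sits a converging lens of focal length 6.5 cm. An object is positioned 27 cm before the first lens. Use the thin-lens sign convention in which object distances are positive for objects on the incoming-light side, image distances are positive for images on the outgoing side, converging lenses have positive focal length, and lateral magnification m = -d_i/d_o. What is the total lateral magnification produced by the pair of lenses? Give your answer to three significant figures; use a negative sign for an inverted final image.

First lens: d_i1 = 1/(1/9 - 1/27) = 13.500 cm.
m_1 = -(13.500)/27 = -0.5000.
That image sits 29.500 cm in front of the second lens, so d_o2 = 29.500 cm.
Second lens: d_i2 = 1/(1/6.5 - 1/(29.500)) = 8.337 cm.
m_2 = -(8.337)/(29.500) = -0.2826.
Total m = m_1 x m_2 = (-0.5000)(-0.2826) = 0.1413.

0.141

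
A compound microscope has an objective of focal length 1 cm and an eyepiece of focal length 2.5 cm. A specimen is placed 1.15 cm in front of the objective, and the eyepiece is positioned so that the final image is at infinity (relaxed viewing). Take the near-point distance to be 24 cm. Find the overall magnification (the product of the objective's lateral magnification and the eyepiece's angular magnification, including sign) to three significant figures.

Objective: 1/d_i = 1/f_obj - 1/d_o = 1/1 - 1/1.15 = 0.13043 cm^-1, so d_i = 7.667 cm.
m_obj = -d_i/d_o = -7.667/1.15 = -6.667.
Eyepiece angular magnification (image at infinity): M_eye = D/f_e = 24/2.5 = 9.600.
Overall M = m_obj x M_eye = (-6.667)(9.600) = -64.00.

-64.0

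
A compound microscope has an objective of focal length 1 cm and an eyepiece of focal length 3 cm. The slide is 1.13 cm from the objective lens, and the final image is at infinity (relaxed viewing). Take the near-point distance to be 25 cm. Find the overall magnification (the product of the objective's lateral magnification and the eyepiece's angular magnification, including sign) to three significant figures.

-64.1

Objective: 1/d_i = 1/f_obj - 1/d_o = 1/1 - 1/1.13 = 0.11504 cm^-1, so d_i = 8.692 cm.
m_obj = -d_i/d_o = -8.692/1.13 = -7.692.
Eyepiece angular magnification (image at infinity): M_eye = D/f_e = 25/3 = 8.333.
Overall M = m_obj x M_eye = (-7.692)(8.333) = -64.10.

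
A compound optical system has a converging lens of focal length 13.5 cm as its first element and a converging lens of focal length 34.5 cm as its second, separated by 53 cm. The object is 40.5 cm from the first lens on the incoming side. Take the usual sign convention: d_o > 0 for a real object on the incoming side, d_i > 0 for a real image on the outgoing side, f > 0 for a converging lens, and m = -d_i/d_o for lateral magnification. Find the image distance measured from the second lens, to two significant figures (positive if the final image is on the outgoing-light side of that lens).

First lens: d_i1 = 1/(1/13.5 - 1/40.5) = 20.250 cm.
That image sits 32.750 cm in front of the second lens, so d_o2 = 32.750 cm.
Second lens: d_i2 = 1/(1/34.5 - 1/(32.750)) = -645.643 cm.

-650 cm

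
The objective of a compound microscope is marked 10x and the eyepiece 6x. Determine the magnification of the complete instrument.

The overall magnification of a compound microscope is the product of the objective and eyepiece magnifications:
M = M_obj x M_eye = 10 x 6 = 60.

60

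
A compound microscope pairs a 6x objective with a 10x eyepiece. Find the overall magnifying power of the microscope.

The overall magnification of a compound microscope is the product of the objective and eyepiece magnifications:
M = M_obj x M_eye = 6 x 10 = 60.

60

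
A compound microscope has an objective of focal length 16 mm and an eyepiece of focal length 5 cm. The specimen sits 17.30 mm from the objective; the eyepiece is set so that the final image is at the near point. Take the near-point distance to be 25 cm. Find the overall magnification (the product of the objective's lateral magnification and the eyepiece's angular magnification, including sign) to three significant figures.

-73.8

Convert to cm: f_obj = 16 mm = 1.6 cm; d_o = 17.30 mm = 1.73 cm.
Objective: 1/d_i = 1/f_obj - 1/d_o = 1/1.6 - 1/1.73 = 0.04697 cm^-1, so d_i = 21.292 cm.
m_obj = -d_i/d_o = -21.292/1.73 = -12.308.
Eyepiece angular magnification (image at near point): M_eye = 1 + D/f_e = 1 + 25/5 = 6.000.
Overall M = m_obj x M_eye = (-12.308)(6.000) = -73.85.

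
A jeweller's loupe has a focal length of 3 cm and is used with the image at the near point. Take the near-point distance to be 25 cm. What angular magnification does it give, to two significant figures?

M = 1 + D/f = 1 + 25/3 = 9.333.

9.3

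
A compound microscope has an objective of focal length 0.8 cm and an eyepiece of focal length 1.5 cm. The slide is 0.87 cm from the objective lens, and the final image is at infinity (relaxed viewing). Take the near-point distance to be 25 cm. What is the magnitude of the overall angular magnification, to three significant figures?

190

Objective: 1/d_i = 1/f_obj - 1/d_o = 1/0.8 - 1/0.87 = 0.10057 cm^-1, so d_i = 9.943 cm.
m_obj = -d_i/d_o = -9.943/0.87 = -11.429.
Eyepiece angular magnification (image at infinity): M_eye = D/f_e = 25/1.5 = 16.667.
Overall M = m_obj x M_eye = (-11.429)(16.667) = -190.48.
|M| = 190.48.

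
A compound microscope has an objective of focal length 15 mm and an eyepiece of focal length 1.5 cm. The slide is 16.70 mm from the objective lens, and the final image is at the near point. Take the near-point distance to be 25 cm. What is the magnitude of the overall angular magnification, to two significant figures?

160

Convert to cm: f_obj = 15 mm = 1.5 cm; d_o = 16.70 mm = 1.67 cm.
Objective: 1/d_i = 1/f_obj - 1/d_o = 1/1.5 - 1/1.67 = 0.06786 cm^-1, so d_i = 14.735 cm.
m_obj = -d_i/d_o = -14.735/1.67 = -8.824.
Eyepiece angular magnification (image at near point): M_eye = 1 + D/f_e = 1 + 25/1.5 = 17.667.
Overall M = m_obj x M_eye = (-8.824)(17.667) = -155.88.
|M| = 155.88.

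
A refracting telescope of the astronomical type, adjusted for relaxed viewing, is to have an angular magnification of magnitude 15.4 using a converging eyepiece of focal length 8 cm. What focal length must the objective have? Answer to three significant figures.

123 cm

|M| = f_obj/|f_eye|, so f_obj = |M| x |f_eye| = 15.4 x 8 = 123.200 cm.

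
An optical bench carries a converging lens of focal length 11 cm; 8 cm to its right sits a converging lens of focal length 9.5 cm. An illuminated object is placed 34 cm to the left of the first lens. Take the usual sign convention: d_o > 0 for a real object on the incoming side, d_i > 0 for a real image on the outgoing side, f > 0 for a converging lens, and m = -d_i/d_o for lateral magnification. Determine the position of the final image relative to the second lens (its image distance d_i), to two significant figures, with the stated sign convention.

4.4 cm

Applying the thin-lens equation to the first lens, 1/11 = 1/34 + 1/d_i1, which gives d_i1 = 16.261 cm.
This image would form 16.261 cm past lens 1, i.e. 8.261 cm beyond lens 2, so it is a virtual object for lens 2: d_o2 = 8 - 16.261 = -8.261 cm.
Applying the thin-lens equation again with f_2 = 9.5 cm and d_o2 = -8.261 cm gives d_i2 = 4.419 cm.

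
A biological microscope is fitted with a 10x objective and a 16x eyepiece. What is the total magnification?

The overall magnification of a compound microscope is the product of the objective and eyepiece magnifications:
M = M_obj x M_eye = 10 x 16 = 160.

160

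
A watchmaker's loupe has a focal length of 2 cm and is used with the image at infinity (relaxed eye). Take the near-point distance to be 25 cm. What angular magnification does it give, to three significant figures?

12.5

M = D/f = 25/2 = 12.500.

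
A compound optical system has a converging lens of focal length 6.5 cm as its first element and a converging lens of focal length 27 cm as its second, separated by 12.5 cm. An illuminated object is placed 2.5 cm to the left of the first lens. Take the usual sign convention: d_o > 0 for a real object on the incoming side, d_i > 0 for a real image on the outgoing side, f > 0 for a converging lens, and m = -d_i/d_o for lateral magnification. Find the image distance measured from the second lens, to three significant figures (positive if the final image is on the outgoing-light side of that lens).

-42.8 cm

Lens 1: 1/d_i1 = 1/f_1 - 1/d_o1 = 1/6.5 - 1/2.5 = -0.24615 cm^-1, so d_i1 = -4.062 cm.
With d_i1 < 0 the first image is virtual and lies on the object side; the object distance for lens 2 is d_o2 = 12.5 - (-4.062) = 16.562 cm.
Lens 2: 1/d_i2 = 1/f_2 - 1/d_o2 = 1/27 - 1/(16.562) = -0.02334 cm^-1, so d_i2 = -42.844 cm.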